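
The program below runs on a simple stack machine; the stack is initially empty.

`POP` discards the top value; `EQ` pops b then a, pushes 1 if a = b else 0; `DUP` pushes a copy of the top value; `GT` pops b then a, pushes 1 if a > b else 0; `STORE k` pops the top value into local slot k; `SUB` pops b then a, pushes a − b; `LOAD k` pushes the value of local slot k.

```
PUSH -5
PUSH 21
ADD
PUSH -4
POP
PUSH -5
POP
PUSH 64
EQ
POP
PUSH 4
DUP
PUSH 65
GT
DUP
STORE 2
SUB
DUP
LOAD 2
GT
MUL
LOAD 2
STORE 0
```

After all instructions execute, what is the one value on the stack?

PUSH -5  [-5]
PUSH 21  [-5, 21]
ADD      [16]
PUSH -4  [16, -4]
POP      [16]
PUSH -5  [16, -5]
POP      [16]
PUSH 64  [16, 64]
EQ       [0]
POP      []
PUSH 4   [4]
DUP      [4, 4]
PUSH 65  [4, 4, 65]
GT       [4, 0]
DUP      [4, 0, 0]
STORE 2  [4, 0]
SUB      [4]
DUP      [4, 4]
LOAD 2   [4, 4, 0]
GT       [4, 1]
MUL      [4]
LOAD 2   [4, 0]
STORE 0  [4]

4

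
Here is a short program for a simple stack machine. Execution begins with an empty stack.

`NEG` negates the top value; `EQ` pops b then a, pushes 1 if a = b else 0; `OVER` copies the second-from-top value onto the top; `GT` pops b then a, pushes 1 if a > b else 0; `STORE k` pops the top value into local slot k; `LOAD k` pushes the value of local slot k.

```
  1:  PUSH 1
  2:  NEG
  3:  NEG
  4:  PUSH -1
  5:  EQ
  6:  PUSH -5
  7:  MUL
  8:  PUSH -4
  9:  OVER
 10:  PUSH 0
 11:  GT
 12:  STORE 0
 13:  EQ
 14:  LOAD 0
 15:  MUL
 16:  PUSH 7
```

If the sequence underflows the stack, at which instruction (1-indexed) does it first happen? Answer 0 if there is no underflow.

0

PUSH 1   1
NEG      -1
NEG      1
PUSH -1  1 -1
EQ       0
PUSH -5  0 -5
MUL      0
PUSH -4  0 -4
OVER     0 -4 0
PUSH 0   0 -4 0 0
GT       0 -4 0
STORE 0  0 -4
EQ       0
LOAD 0   0 0
MUL      0
PUSH 7   0 7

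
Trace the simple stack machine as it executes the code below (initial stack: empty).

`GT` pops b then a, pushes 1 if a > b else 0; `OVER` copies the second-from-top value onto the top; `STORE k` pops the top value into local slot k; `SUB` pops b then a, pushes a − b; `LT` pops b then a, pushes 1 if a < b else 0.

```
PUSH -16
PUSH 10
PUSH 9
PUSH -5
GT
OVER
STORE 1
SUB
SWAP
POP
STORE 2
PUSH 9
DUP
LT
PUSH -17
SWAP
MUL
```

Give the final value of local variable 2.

9

PUSH -16 : -16
PUSH 10  : -16 10
PUSH 9   : -16 10 9
PUSH -5  : -16 10 9 -5
GT       : -16 10 1
OVER     : -16 10 1 10
STORE 1  : -16 10 1
SUB      : -16 9
SWAP     : 9 -16
POP      : 9
STORE 2  : (empty)
PUSH 9   : 9
DUP      : 9 9
LT       : 0
PUSH -17 : 0 -17
SWAP     : -17 0
MUL      : 0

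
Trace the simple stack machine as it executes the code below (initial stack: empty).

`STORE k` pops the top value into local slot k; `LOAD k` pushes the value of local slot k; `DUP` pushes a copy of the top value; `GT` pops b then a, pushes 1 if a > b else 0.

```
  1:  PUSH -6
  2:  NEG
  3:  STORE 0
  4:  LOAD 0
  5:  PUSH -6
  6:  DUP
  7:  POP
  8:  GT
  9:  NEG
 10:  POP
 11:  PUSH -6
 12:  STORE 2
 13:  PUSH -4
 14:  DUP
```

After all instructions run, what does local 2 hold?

PUSH -6 → -6
NEG     → 6
STORE 0 → (empty)
LOAD 0  → 6
PUSH -6 → 6 -6
DUP     → 6 -6 -6
POP     → 6 -6
GT      → 1
NEG     → -1
POP     → (empty)
PUSH -6 → -6
STORE 2 → (empty)
PUSH -4 → -4
DUP     → -4 -4

-6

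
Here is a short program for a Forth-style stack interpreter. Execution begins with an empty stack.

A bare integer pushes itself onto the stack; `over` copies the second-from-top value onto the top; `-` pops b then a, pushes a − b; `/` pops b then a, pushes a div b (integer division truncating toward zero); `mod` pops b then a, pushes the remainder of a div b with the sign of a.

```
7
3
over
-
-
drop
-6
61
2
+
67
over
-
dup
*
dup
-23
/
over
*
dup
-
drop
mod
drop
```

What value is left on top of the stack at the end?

7    → [7]
3    → [7, 3]
over → [7, 3, 7]
-    → [7, -4]
-    → [11]
drop → []
-6   → [-6]
61   → [-6, 61]
2    → [-6, 61, 2]
+    → [-6, 63]
67   → [-6, 63, 67]
over → [-6, 63, 67, 63]
-    → [-6, 63, 4]
dup  → [-6, 63, 4, 4]
*    → [-6, 63, 16]
dup  → [-6, 63, 16, 16]
-23  → [-6, 63, 16, 16, -23]
/    → [-6, 63, 16, 0]
over → [-6, 63, 16, 0, 16]
*    → [-6, 63, 16, 0]
dup  → [-6, 63, 16, 0, 0]
-    → [-6, 63, 16, 0]
drop → [-6, 63, 16]
mod  → [-6, 15]
drop → [-6]

-6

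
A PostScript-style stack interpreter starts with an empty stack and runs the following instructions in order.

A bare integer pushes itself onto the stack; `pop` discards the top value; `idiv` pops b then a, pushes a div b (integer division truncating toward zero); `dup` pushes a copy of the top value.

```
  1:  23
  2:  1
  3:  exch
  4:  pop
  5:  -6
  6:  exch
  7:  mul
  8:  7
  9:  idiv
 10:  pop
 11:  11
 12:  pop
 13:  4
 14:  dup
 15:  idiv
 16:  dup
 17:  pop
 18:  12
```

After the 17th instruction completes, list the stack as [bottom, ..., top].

23   -> [23]
1    -> [23, 1]
exch -> [1, 23]
pop  -> [1]
-6   -> [1, -6]
exch -> [-6, 1]
mul  -> [-6]
7    -> [-6, 7]
idiv -> [0]
pop  -> []
11   -> [11]
pop  -> []
4    -> [4]
dup  -> [4, 4]
idiv -> [1]
dup  -> [1, 1]
pop  -> [1]

[1]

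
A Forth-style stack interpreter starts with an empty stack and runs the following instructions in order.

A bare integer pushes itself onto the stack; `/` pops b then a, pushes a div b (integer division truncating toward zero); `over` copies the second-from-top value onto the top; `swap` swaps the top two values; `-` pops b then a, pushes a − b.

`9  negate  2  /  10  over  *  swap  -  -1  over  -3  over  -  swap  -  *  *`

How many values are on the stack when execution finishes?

1

9       [9]
negate  [-9]
2       [-9, 2]
/       [-4]
10      [-4, 10]
over    [-4, 10, -4]
*       [-4, -40]
swap    [-40, -4]
-       [-36]
-1      [-36, -1]
over    [-36, -1, -36]
-3      [-36, -1, -36, -3]
over    [-36, -1, -36, -3, -36]
-       [-36, -1, -36, 33]
swap    [-36, -1, 33, -36]
-       [-36, -1, 69]
*       [-36, -69]
*       [2484]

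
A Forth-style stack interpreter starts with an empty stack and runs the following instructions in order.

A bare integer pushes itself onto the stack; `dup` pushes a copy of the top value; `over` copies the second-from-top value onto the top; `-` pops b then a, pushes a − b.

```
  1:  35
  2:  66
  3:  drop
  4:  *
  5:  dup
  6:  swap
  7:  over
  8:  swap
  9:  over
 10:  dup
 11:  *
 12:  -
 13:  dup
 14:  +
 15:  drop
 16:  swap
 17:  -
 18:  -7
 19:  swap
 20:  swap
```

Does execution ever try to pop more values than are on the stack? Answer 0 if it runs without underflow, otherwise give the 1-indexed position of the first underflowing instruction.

35   → [35]
66   → [35, 66]
drop → [35]
*  — needs 2 operands, stack has 1 → underflow

4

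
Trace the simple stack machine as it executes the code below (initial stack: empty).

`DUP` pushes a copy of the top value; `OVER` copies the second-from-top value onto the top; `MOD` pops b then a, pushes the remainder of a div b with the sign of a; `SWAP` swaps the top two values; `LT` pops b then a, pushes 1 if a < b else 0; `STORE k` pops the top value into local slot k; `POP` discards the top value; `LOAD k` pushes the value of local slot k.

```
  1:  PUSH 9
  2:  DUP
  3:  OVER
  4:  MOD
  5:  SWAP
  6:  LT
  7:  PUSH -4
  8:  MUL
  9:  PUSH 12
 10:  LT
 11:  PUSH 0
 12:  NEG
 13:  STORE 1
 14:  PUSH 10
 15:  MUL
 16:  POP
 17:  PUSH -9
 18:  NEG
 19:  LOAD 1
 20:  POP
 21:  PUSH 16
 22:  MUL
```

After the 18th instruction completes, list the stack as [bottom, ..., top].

[9]

PUSH 9  -> 9
DUP     -> 9 9
OVER    -> 9 9 9
MOD     -> 9 0
SWAP    -> 0 9
LT      -> 1
PUSH -4 -> 1 -4
MUL     -> -4
PUSH 12 -> -4 12
LT      -> 1
PUSH 0  -> 1 0
NEG     -> 1 0
STORE 1 -> 1
PUSH 10 -> 1 10
MUL     -> 10
POP     -> (empty)
PUSH -9 -> -9
NEG     -> 9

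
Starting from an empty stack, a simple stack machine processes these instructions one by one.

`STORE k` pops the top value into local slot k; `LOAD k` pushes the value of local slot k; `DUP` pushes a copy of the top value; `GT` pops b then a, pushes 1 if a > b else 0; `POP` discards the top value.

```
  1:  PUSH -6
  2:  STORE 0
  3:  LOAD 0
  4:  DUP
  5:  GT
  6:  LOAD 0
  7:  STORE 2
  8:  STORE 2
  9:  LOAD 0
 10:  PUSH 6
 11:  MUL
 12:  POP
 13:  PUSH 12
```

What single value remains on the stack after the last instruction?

PUSH -6 : -6
STORE 0 : (empty)
LOAD 0  : -6
DUP     : -6 -6
GT      : 0
LOAD 0  : 0 -6
STORE 2 : 0
STORE 2 : (empty)
LOAD 0  : -6
PUSH 6  : -6 6
MUL     : -36
POP     : (empty)
PUSH 12 : 12

12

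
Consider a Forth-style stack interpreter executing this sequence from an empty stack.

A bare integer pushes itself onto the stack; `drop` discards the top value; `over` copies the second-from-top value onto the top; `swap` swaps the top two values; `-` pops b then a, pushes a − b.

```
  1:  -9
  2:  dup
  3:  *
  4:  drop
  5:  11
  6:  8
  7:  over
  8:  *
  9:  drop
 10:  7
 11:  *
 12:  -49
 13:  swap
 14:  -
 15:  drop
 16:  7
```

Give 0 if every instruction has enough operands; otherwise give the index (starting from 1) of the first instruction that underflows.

-9   -> -9
dup  -> -9 -9
*    -> 81
drop -> (empty)
11   -> 11
8    -> 11 8
over -> 11 8 11
*    -> 11 88
drop -> 11
7    -> 11 7
*    -> 77
-49  -> 77 -49
swap -> -49 77
-    -> -126
drop -> (empty)
7    -> 7

0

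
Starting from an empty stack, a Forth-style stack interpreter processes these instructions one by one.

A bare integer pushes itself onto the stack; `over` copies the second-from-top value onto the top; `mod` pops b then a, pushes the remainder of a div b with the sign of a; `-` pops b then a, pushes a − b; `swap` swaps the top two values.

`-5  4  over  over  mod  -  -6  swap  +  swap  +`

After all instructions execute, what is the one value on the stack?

-5    [-5]
4     [-5, 4]
over  [-5, 4, -5]
over  [-5, 4, -5, 4]
mod   [-5, 4, -1]
-     [-5, 5]
-6    [-5, 5, -6]
swap  [-5, -6, 5]
+     [-5, -1]
swap  [-1, -5]
+     [-6]

-6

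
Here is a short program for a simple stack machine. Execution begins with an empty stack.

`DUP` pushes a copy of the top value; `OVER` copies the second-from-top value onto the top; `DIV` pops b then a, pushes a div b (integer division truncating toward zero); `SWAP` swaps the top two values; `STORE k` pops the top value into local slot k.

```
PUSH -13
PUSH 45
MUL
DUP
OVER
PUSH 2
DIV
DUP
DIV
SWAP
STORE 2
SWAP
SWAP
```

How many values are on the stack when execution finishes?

2

PUSH -13  -13
PUSH 45   -13 45
MUL       -585
DUP       -585 -585
OVER      -585 -585 -585
PUSH 2    -585 -585 -585 2
DIV       -585 -585 -292
DUP       -585 -585 -292 -292
DIV       -585 -585 1
SWAP      -585 1 -585
STORE 2   -585 1
SWAP      1 -585
SWAP      -585 1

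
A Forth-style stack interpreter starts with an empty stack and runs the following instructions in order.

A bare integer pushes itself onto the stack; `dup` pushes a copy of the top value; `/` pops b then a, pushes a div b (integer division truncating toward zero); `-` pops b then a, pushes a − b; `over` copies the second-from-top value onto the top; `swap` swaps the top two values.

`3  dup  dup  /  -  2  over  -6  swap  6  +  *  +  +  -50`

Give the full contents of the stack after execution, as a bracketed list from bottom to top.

3    → 3
dup  → 3 3
dup  → 3 3 3
/    → 3 1
-    → 2
2    → 2 2
over → 2 2 2
-6   → 2 2 2 -6
swap → 2 2 -6 2
6    → 2 2 -6 2 6
+    → 2 2 -6 8
*    → 2 2 -48
+    → 2 -46
+    → -44
-50  → -44 -50

[-44, -50]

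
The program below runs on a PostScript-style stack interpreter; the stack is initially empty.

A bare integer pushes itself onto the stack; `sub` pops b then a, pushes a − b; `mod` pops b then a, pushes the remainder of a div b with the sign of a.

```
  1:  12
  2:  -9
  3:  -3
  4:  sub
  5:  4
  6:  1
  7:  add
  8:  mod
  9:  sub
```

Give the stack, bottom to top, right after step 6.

12  : [12]
-9  : [12, -9]
-3  : [12, -9, -3]
sub : [12, -6]
4   : [12, -6, 4]
1   : [12, -6, 4, 1]

[12, -6, 4, 1]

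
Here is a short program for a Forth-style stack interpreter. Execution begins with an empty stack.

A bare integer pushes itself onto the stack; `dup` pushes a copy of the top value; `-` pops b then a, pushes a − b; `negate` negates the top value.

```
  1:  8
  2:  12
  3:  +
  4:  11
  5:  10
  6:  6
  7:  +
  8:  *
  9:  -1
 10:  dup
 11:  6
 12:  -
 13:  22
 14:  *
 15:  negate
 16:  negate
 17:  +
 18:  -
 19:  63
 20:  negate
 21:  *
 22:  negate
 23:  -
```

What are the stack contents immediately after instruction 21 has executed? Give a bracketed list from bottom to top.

8      → 8
12     → 8 12
+      → 20
11     → 20 11
10     → 20 11 10
6      → 20 11 10 6
+      → 20 11 16
*      → 20 176
-1     → 20 176 -1
dup    → 20 176 -1 -1
6      → 20 176 -1 -1 6
-      → 20 176 -1 -7
22     → 20 176 -1 -7 22
*      → 20 176 -1 -154
negate → 20 176 -1 154
negate → 20 176 -1 -154
+      → 20 176 -155
-      → 20 331
63     → 20 331 63
negate → 20 331 -63
*      → 20 -20853

[20, -20853]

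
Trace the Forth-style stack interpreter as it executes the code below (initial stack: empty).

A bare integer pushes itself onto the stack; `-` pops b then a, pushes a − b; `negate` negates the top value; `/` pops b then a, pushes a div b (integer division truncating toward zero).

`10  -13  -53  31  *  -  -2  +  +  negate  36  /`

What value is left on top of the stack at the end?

10      [10]
-13     [10, -13]
-53     [10, -13, -53]
31      [10, -13, -53, 31]
*       [10, -13, -1643]
-       [10, 1630]
-2      [10, 1630, -2]
+       [10, 1628]
+       [1638]
negate  [-1638]
36      [-1638, 36]
/       [-45]

-45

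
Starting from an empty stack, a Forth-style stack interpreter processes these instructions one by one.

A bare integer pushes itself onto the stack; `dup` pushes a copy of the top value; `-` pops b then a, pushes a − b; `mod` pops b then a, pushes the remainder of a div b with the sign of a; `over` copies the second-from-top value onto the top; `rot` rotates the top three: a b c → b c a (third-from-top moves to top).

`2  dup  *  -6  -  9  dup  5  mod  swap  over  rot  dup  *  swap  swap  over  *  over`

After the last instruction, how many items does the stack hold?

5

2    : 2
dup  : 2 2
*    : 4
-6   : 4 -6
-    : 10
9    : 10 9
dup  : 10 9 9
5    : 10 9 9 5
mod  : 10 9 4
swap : 10 4 9
over : 10 4 9 4
rot  : 10 9 4 4
dup  : 10 9 4 4 4
*    : 10 9 4 16
swap : 10 9 16 4
swap : 10 9 4 16
over : 10 9 4 16 4
*    : 10 9 4 64
over : 10 9 4 64 4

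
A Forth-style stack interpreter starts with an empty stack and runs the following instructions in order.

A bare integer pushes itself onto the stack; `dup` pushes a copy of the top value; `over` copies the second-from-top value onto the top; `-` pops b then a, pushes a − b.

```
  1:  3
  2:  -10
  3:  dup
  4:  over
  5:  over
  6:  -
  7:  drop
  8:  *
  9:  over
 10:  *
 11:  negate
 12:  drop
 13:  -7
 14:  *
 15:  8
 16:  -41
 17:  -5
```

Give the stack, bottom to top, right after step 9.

3    -> 3
-10  -> 3 -10
dup  -> 3 -10 -10
over -> 3 -10 -10 -10
over -> 3 -10 -10 -10 -10
-    -> 3 -10 -10 0
drop -> 3 -10 -10
*    -> 3 100
over -> 3 100 3

[3, 100, 3]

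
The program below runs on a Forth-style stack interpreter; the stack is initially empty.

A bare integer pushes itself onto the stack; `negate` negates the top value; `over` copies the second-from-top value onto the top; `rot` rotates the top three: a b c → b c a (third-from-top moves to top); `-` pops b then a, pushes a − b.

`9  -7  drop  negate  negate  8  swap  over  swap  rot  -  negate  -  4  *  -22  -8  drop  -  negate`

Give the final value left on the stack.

9       [9]
-7      [9, -7]
drop    [9]
negate  [-9]
negate  [9]
8       [9, 8]
swap    [8, 9]
over    [8, 9, 8]
swap    [8, 8, 9]
rot     [8, 9, 8]
-       [8, 1]
negate  [8, -1]
-       [9]
4       [9, 4]
*       [36]
-22     [36, -22]
-8      [36, -22, -8]
drop    [36, -22]
-       [58]
negate  [-58]

-58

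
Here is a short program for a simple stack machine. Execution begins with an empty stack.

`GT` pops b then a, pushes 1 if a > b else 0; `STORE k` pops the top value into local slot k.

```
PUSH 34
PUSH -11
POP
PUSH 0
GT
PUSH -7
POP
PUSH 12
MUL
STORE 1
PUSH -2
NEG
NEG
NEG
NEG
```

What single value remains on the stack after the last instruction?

-2

PUSH 34  -> [34]
PUSH -11 -> [34, -11]
POP      -> [34]
PUSH 0   -> [34, 0]
GT       -> [1]
PUSH -7  -> [1, -7]
POP      -> [1]
PUSH 12  -> [1, 12]
MUL      -> [12]
STORE 1  -> []
PUSH -2  -> [-2]
NEG      -> [2]
NEG      -> [-2]
NEG      -> [2]
NEG      -> [-2]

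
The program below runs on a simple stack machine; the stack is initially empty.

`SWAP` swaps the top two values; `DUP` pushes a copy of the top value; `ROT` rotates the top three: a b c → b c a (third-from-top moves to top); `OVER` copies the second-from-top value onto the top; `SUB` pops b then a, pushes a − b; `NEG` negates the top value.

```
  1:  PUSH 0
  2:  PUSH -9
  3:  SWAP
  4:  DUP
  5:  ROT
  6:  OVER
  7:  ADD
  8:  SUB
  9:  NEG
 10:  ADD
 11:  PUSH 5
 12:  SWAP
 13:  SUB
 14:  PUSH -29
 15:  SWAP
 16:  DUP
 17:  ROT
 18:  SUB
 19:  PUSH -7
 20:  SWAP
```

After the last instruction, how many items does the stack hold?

PUSH 0   → 0
PUSH -9  → 0 -9
SWAP     → -9 0
DUP      → -9 0 0
ROT      → 0 0 -9
OVER     → 0 0 -9 0
ADD      → 0 0 -9
SUB      → 0 9
NEG      → 0 -9
ADD      → -9
PUSH 5   → -9 5
SWAP     → 5 -9
SUB      → 14
PUSH -29 → 14 -29
SWAP     → -29 14
DUP      → -29 14 14
ROT      → 14 14 -29
SUB      → 14 43
PUSH -7  → 14 43 -7
SWAP     → 14 -7 43

3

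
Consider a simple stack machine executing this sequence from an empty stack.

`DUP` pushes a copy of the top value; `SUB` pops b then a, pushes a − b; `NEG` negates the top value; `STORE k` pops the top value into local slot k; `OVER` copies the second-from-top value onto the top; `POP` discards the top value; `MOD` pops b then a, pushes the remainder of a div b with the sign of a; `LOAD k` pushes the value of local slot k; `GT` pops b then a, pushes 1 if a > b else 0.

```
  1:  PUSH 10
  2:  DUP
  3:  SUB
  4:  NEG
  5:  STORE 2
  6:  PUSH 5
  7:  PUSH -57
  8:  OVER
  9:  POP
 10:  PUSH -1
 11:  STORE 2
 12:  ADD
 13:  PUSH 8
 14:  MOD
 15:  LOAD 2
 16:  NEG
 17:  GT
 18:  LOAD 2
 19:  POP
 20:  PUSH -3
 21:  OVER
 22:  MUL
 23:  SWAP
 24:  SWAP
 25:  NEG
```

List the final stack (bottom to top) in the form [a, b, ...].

PUSH 10  : 10
DUP      : 10 10
SUB      : 0
NEG      : 0
STORE 2  : (empty)
PUSH 5   : 5
PUSH -57 : 5 -57
OVER     : 5 -57 5
POP      : 5 -57
PUSH -1  : 5 -57 -1
STORE 2  : 5 -57
ADD      : -52
PUSH 8   : -52 8
MOD      : -4
LOAD 2   : -4 -1
NEG      : -4 1
GT       : 0
LOAD 2   : 0 -1
POP      : 0
PUSH -3  : 0 -3
OVER     : 0 -3 0
MUL      : 0 0
SWAP     : 0 0
SWAP     : 0 0
NEG      : 0 0

[0, 0]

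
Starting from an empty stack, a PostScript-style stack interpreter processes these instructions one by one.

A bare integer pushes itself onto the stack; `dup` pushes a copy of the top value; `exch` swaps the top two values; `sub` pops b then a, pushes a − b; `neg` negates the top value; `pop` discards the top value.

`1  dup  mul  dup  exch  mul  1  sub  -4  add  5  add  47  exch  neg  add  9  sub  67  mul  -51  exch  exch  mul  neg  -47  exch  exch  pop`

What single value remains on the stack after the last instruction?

126429

1     [1]
dup   [1, 1]
mul   [1]
dup   [1, 1]
exch  [1, 1]
mul   [1]
1     [1, 1]
sub   [0]
-4    [0, -4]
add   [-4]
5     [-4, 5]
add   [1]
47    [1, 47]
exch  [47, 1]
neg   [47, -1]
add   [46]
9     [46, 9]
sub   [37]
67    [37, 67]
mul   [2479]
-51   [2479, -51]
exch  [-51, 2479]
exch  [2479, -51]
mul   [-126429]
neg   [126429]
-47   [126429, -47]
exch  [-47, 126429]
exch  [126429, -47]
pop   [126429]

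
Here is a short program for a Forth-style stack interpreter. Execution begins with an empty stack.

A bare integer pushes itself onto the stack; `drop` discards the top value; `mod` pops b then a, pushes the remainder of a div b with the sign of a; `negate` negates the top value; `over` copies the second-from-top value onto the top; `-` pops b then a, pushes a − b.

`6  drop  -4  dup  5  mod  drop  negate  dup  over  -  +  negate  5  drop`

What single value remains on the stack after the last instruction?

6       6
drop    (empty)
-4      -4
dup     -4 -4
5       -4 -4 5
mod     -4 -4
drop    -4
negate  4
dup     4 4
over    4 4 4
-       4 0
+       4
negate  -4
5       -4 5
drop    -4

-4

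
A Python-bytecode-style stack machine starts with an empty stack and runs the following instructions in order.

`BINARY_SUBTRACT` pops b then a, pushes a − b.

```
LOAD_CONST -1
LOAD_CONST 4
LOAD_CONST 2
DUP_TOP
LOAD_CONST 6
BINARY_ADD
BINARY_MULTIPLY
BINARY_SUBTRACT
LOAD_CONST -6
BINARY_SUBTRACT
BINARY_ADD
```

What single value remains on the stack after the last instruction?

-7

LOAD_CONST -1   → [-1]
LOAD_CONST 4    → [-1, 4]
LOAD_CONST 2    → [-1, 4, 2]
DUP_TOP         → [-1, 4, 2, 2]
LOAD_CONST 6    → [-1, 4, 2, 2, 6]
BINARY_ADD      → [-1, 4, 2, 8]
BINARY_MULTIPLY → [-1, 4, 16]
BINARY_SUBTRACT → [-1, -12]
LOAD_CONST -6   → [-1, -12, -6]
BINARY_SUBTRACT → [-1, -6]
BINARY_ADD      → [-7]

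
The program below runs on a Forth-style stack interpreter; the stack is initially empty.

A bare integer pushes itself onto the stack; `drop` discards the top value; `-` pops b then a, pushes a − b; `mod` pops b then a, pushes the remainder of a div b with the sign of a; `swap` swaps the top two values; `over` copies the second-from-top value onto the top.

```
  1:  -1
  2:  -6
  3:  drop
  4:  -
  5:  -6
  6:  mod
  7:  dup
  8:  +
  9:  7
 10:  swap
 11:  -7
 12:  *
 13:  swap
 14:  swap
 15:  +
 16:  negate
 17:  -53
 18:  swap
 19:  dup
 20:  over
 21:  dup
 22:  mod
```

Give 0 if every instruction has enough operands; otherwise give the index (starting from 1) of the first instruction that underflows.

-1   -> -1
-6   -> -1 -6
drop -> -1
-  — needs 2 operands, stack has 1 → underflow

4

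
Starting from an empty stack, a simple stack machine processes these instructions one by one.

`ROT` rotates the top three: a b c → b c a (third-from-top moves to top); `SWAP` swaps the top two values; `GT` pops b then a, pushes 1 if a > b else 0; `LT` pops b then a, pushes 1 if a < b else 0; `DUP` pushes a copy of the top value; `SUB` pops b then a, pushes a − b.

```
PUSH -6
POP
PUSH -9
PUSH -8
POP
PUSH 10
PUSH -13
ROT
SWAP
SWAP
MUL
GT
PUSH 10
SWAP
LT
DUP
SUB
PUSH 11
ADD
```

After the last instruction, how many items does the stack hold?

PUSH -6   [-6]
POP       []
PUSH -9   [-9]
PUSH -8   [-9, -8]
POP       [-9]
PUSH 10   [-9, 10]
PUSH -13  [-9, 10, -13]
ROT       [10, -13, -9]
SWAP      [10, -9, -13]
SWAP      [10, -13, -9]
MUL       [10, 117]
GT        [0]
PUSH 10   [0, 10]
SWAP      [10, 0]
LT        [0]
DUP       [0, 0]
SUB       [0]
PUSH 11   [0, 11]
ADD       [11]

1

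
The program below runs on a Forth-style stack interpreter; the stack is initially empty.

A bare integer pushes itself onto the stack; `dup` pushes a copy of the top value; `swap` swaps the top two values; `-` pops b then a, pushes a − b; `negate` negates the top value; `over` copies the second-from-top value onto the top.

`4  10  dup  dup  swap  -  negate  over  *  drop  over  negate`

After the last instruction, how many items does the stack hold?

4      → [4]
10     → [4, 10]
dup    → [4, 10, 10]
dup    → [4, 10, 10, 10]
swap   → [4, 10, 10, 10]
-      → [4, 10, 0]
negate → [4, 10, 0]
over   → [4, 10, 0, 10]
*      → [4, 10, 0]
drop   → [4, 10]
over   → [4, 10, 4]
negate → [4, 10, -4]

3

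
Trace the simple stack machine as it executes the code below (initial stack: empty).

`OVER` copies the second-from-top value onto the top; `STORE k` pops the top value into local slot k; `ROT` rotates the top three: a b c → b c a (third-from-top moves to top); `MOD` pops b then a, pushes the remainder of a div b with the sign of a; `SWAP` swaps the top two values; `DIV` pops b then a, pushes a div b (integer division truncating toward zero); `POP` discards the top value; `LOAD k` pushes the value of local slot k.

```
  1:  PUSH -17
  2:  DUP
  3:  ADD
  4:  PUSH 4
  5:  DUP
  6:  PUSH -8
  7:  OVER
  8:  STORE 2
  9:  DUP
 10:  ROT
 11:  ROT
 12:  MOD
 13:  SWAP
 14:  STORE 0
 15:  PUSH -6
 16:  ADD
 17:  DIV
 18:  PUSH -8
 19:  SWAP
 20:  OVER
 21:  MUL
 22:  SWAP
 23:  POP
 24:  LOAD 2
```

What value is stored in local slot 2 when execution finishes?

4

PUSH -17  [-17]
DUP       [-17, -17]
ADD       [-34]
PUSH 4    [-34, 4]
DUP       [-34, 4, 4]
PUSH -8   [-34, 4, 4, -8]
OVER      [-34, 4, 4, -8, 4]
STORE 2   [-34, 4, 4, -8]
DUP       [-34, 4, 4, -8, -8]
ROT       [-34, 4, -8, -8, 4]
ROT       [-34, 4, -8, 4, -8]
MOD       [-34, 4, -8, 4]
SWAP      [-34, 4, 4, -8]
STORE 0   [-34, 4, 4]
PUSH -6   [-34, 4, 4, -6]
ADD       [-34, 4, -2]
DIV       [-34, -2]
PUSH -8   [-34, -2, -8]
SWAP      [-34, -8, -2]
OVER      [-34, -8, -2, -8]
MUL       [-34, -8, 16]
SWAP      [-34, 16, -8]
POP       [-34, 16]
LOAD 2    [-34, 16, 4]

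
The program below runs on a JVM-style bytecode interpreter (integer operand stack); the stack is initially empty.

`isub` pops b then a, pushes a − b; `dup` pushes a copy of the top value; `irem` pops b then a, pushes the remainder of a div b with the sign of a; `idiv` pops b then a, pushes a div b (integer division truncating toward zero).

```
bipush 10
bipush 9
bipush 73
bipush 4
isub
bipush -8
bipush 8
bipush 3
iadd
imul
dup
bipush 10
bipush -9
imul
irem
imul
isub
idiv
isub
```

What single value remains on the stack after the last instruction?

10

bipush 10  10
bipush 9   10 9
bipush 73  10 9 73
bipush 4   10 9 73 4
isub       10 9 69
bipush -8  10 9 69 -8
bipush 8   10 9 69 -8 8
bipush 3   10 9 69 -8 8 3
iadd       10 9 69 -8 11
imul       10 9 69 -88
dup        10 9 69 -88 -88
bipush 10  10 9 69 -88 -88 10
bipush -9  10 9 69 -88 -88 10 -9
imul       10 9 69 -88 -88 -90
irem       10 9 69 -88 -88
imul       10 9 69 7744
isub       10 9 -7675
idiv       10 0
isub       10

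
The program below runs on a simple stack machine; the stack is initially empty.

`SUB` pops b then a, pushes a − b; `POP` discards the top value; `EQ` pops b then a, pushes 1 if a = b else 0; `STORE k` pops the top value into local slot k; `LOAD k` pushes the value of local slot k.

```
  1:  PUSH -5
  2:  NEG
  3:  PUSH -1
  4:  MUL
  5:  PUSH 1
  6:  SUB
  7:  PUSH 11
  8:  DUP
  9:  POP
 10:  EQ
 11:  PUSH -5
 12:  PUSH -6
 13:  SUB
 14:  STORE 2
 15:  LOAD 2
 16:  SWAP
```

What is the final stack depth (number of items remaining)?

PUSH -5  [-5]
NEG      [5]
PUSH -1  [5, -1]
MUL      [-5]
PUSH 1   [-5, 1]
SUB      [-6]
PUSH 11  [-6, 11]
DUP      [-6, 11, 11]
POP      [-6, 11]
EQ       [0]
PUSH -5  [0, -5]
PUSH -6  [0, -5, -6]
SUB      [0, 1]
STORE 2  [0]
LOAD 2   [0, 1]
SWAP     [1, 0]

2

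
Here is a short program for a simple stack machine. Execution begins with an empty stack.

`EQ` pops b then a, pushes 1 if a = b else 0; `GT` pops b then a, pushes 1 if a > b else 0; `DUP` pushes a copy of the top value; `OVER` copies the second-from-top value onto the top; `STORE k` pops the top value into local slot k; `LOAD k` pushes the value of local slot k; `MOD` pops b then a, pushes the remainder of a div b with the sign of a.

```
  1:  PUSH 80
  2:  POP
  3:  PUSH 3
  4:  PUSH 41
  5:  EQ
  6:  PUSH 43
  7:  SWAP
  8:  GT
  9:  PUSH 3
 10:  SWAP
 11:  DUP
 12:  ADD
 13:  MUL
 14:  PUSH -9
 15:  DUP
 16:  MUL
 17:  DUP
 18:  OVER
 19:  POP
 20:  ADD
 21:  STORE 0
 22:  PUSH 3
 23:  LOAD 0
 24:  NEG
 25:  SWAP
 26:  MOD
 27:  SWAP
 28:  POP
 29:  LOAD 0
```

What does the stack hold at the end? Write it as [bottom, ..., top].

[0, 162]

PUSH 80 : 80
POP     : (empty)
PUSH 3  : 3
PUSH 41 : 3 41
EQ      : 0
PUSH 43 : 0 43
SWAP    : 43 0
GT      : 1
PUSH 3  : 1 3
SWAP    : 3 1
DUP     : 3 1 1
ADD     : 3 2
MUL     : 6
PUSH -9 : 6 -9
DUP     : 6 -9 -9
MUL     : 6 81
DUP     : 6 81 81
OVER    : 6 81 81 81
POP     : 6 81 81
ADD     : 6 162
STORE 0 : 6
PUSH 3  : 6 3
LOAD 0  : 6 3 162
NEG     : 6 3 -162
SWAP    : 6 -162 3
MOD     : 6 0
SWAP    : 0 6
POP     : 0
LOAD 0  : 0 162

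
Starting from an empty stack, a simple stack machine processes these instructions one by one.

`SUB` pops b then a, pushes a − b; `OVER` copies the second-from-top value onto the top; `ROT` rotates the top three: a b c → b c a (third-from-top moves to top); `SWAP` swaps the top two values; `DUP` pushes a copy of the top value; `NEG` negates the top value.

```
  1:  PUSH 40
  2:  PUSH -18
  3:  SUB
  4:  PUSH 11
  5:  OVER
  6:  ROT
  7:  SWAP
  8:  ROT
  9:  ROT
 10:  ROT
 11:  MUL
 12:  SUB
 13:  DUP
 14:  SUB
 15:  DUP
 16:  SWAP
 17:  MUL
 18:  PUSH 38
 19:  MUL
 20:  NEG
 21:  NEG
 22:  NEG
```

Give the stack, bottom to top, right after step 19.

[0]

PUSH 40  : 40
PUSH -18 : 40 -18
SUB      : 58
PUSH 11  : 58 11
OVER     : 58 11 58
ROT      : 11 58 58
SWAP     : 11 58 58
ROT      : 58 58 11
ROT      : 58 11 58
ROT      : 11 58 58
MUL      : 11 3364
SUB      : -3353
DUP      : -3353 -3353
SUB      : 0
DUP      : 0 0
SWAP     : 0 0
MUL      : 0
PUSH 38  : 0 38
MUL      : 0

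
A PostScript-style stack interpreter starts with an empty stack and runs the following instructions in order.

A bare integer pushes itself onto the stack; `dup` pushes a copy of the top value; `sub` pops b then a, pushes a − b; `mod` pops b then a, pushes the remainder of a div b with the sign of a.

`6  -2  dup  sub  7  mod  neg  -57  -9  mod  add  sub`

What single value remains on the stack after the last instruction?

6   → 6
-2  → 6 -2
dup → 6 -2 -2
sub → 6 0
7   → 6 0 7
mod → 6 0
neg → 6 0
-57 → 6 0 -57
-9  → 6 0 -57 -9
mod → 6 0 -3
add → 6 -3
sub → 9

9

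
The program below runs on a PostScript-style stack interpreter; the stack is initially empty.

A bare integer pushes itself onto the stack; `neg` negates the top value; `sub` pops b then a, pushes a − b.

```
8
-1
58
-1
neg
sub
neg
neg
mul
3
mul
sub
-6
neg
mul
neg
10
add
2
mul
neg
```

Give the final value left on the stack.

2128

8    8
-1   8 -1
58   8 -1 58
-1   8 -1 58 -1
neg  8 -1 58 1
sub  8 -1 57
neg  8 -1 -57
neg  8 -1 57
mul  8 -57
3    8 -57 3
mul  8 -171
sub  179
-6   179 -6
neg  179 6
mul  1074
neg  -1074
10   -1074 10
add  -1064
2    -1064 2
mul  -2128
neg  2128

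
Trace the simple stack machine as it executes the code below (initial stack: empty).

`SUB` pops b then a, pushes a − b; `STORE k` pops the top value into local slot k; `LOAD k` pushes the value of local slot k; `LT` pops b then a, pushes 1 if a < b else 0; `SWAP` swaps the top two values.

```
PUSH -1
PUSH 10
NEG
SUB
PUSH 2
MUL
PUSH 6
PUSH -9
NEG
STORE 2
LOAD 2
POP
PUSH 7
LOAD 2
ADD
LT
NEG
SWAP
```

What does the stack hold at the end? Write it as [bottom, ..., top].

[-1, 18]

PUSH -1 -> -1
PUSH 10 -> -1 10
NEG     -> -1 -10
SUB     -> 9
PUSH 2  -> 9 2
MUL     -> 18
PUSH 6  -> 18 6
PUSH -9 -> 18 6 -9
NEG     -> 18 6 9
STORE 2 -> 18 6
LOAD 2  -> 18 6 9
POP     -> 18 6
PUSH 7  -> 18 6 7
LOAD 2  -> 18 6 7 9
ADD     -> 18 6 16
LT      -> 18 1
NEG     -> 18 -1
SWAP    -> -1 18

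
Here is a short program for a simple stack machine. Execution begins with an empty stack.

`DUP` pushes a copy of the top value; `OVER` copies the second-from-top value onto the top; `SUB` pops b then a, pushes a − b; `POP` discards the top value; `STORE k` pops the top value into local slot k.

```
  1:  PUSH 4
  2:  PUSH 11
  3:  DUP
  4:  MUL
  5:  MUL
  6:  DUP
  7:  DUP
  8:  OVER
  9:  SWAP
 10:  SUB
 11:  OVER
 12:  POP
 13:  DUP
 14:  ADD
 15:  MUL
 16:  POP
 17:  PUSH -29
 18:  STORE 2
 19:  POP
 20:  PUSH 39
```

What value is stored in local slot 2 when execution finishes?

PUSH 4   → 4
PUSH 11  → 4 11
DUP      → 4 11 11
MUL      → 4 121
MUL      → 484
DUP      → 484 484
DUP      → 484 484 484
OVER     → 484 484 484 484
SWAP     → 484 484 484 484
SUB      → 484 484 0
OVER     → 484 484 0 484
POP      → 484 484 0
DUP      → 484 484 0 0
ADD      → 484 484 0
MUL      → 484 0
POP      → 484
PUSH -29 → 484 -29
STORE 2  → 484
POP      → (empty)
PUSH 39  → 39

-29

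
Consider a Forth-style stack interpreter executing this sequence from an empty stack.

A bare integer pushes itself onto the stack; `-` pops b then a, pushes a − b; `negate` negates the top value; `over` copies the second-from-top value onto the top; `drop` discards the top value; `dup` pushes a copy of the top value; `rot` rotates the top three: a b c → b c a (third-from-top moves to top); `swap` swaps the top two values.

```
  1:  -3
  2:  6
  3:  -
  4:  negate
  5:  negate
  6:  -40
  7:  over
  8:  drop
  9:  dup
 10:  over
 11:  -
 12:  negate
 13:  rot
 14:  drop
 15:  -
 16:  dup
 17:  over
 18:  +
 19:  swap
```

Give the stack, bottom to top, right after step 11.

[-9, -40, 0]

-3      -3
6       -3 6
-       -9
negate  9
negate  -9
-40     -9 -40
over    -9 -40 -9
drop    -9 -40
dup     -9 -40 -40
over    -9 -40 -40 -40
-       -9 -40 0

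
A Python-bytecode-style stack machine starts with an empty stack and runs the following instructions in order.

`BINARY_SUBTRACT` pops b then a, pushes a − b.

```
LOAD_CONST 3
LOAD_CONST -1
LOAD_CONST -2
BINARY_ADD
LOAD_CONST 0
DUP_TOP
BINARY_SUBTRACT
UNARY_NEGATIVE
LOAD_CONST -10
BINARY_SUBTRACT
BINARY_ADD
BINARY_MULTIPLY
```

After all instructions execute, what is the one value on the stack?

21

LOAD_CONST 3    : [3]
LOAD_CONST -1   : [3, -1]
LOAD_CONST -2   : [3, -1, -2]
BINARY_ADD      : [3, -3]
LOAD_CONST 0    : [3, -3, 0]
DUP_TOP         : [3, -3, 0, 0]
BINARY_SUBTRACT : [3, -3, 0]
UNARY_NEGATIVE  : [3, -3, 0]
LOAD_CONST -10  : [3, -3, 0, -10]
BINARY_SUBTRACT : [3, -3, 10]
BINARY_ADD      : [3, 7]
BINARY_MULTIPLY : [21]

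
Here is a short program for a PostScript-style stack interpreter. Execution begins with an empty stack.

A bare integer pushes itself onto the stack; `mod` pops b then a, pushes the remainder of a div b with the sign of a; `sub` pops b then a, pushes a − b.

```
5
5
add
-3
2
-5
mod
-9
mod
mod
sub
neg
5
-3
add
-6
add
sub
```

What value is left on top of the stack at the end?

-7

5   → [5]
5   → [5, 5]
add → [10]
-3  → [10, -3]
2   → [10, -3, 2]
-5  → [10, -3, 2, -5]
mod → [10, -3, 2]
-9  → [10, -3, 2, -9]
mod → [10, -3, 2]
mod → [10, -1]
sub → [11]
neg → [-11]
5   → [-11, 5]
-3  → [-11, 5, -3]
add → [-11, 2]
-6  → [-11, 2, -6]
add → [-11, -4]
sub → [-7]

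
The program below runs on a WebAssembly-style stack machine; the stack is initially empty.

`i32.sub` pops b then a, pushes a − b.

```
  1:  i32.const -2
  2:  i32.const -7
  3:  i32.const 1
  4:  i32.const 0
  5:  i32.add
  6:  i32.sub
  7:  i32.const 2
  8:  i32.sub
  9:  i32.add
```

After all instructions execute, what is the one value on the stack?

-12

i32.const -2 : [-2]
i32.const -7 : [-2, -7]
i32.const 1  : [-2, -7, 1]
i32.const 0  : [-2, -7, 1, 0]
i32.add      : [-2, -7, 1]
i32.sub      : [-2, -8]
i32.const 2  : [-2, -8, 2]
i32.sub      : [-2, -10]
i32.add      : [-12]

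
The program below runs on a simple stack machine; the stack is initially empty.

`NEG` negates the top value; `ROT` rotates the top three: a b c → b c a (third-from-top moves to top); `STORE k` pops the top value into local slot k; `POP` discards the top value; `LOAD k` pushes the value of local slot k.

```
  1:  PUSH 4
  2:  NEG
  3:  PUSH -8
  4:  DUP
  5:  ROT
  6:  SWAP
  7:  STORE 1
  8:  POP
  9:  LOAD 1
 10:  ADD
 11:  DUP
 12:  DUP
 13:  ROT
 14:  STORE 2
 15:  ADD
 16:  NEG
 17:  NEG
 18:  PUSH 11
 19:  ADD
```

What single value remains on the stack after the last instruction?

PUSH 4  → 4
NEG     → -4
PUSH -8 → -4 -8
DUP     → -4 -8 -8
ROT     → -8 -8 -4
SWAP    → -8 -4 -8
STORE 1 → -8 -4
POP     → -8
LOAD 1  → -8 -8
ADD     → -16
DUP     → -16 -16
DUP     → -16 -16 -16
ROT     → -16 -16 -16
STORE 2 → -16 -16
ADD     → -32
NEG     → 32
NEG     → -32
PUSH 11 → -32 11
ADD     → -21

-21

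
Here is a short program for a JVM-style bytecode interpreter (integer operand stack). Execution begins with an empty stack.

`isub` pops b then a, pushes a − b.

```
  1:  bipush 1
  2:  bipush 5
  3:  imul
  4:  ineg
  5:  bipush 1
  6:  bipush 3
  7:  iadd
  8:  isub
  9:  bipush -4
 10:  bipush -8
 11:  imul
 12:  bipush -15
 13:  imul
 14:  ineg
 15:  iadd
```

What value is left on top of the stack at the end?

471

bipush 1   -> [1]
bipush 5   -> [1, 5]
imul       -> [5]
ineg       -> [-5]
bipush 1   -> [-5, 1]
bipush 3   -> [-5, 1, 3]
iadd       -> [-5, 4]
isub       -> [-9]
bipush -4  -> [-9, -4]
bipush -8  -> [-9, -4, -8]
imul       -> [-9, 32]
bipush -15 -> [-9, 32, -15]
imul       -> [-9, -480]
ineg       -> [-9, 480]
iadd       -> [471]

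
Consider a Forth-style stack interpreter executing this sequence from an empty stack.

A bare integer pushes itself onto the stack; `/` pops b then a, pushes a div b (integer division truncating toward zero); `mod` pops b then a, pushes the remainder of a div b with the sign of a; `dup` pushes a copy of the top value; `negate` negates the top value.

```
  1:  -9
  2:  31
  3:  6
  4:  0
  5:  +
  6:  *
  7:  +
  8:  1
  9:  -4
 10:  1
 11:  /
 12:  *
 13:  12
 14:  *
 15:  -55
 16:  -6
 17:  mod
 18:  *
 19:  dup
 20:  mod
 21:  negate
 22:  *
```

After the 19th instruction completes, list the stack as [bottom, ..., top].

-9  → [-9]
31  → [-9, 31]
6   → [-9, 31, 6]
0   → [-9, 31, 6, 0]
+   → [-9, 31, 6]
*   → [-9, 186]
+   → [177]
1   → [177, 1]
-4  → [177, 1, -4]
1   → [177, 1, -4, 1]
/   → [177, 1, -4]
*   → [177, -4]
12  → [177, -4, 12]
*   → [177, -48]
-55 → [177, -48, -55]
-6  → [177, -48, -55, -6]
mod → [177, -48, -1]
*   → [177, 48]
dup → [177, 48, 48]

[177, 48, 48]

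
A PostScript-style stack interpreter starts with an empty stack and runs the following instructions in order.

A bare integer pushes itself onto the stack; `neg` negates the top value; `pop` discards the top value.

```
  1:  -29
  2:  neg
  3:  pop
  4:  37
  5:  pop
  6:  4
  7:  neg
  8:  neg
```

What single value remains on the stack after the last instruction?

-29 : [-29]
neg : [29]
pop : []
37  : [37]
pop : []
4   : [4]
neg : [-4]
neg : [4]

4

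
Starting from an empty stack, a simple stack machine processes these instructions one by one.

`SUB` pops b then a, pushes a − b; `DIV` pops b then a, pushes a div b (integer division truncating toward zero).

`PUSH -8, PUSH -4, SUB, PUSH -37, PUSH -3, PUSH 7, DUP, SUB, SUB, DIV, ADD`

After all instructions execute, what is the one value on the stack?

PUSH -8  -> [-8]
PUSH -4  -> [-8, -4]
SUB      -> [-4]
PUSH -37 -> [-4, -37]
PUSH -3  -> [-4, -37, -3]
PUSH 7   -> [-4, -37, -3, 7]
DUP      -> [-4, -37, -3, 7, 7]
SUB      -> [-4, -37, -3, 0]
SUB      -> [-4, -37, -3]
DIV      -> [-4, 12]
ADD      -> [8]

8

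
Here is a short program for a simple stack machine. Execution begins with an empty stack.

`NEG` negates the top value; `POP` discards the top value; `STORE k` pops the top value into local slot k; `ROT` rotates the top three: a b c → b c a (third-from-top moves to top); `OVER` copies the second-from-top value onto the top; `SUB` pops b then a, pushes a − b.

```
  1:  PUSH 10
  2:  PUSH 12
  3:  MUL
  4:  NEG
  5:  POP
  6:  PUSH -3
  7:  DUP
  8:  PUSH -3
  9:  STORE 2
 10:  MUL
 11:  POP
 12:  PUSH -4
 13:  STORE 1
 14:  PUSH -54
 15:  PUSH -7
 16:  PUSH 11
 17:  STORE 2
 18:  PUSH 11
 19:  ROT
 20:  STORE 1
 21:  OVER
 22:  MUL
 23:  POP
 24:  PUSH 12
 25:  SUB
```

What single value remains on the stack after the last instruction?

PUSH 10  -> [10]
PUSH 12  -> [10, 12]
MUL      -> [120]
NEG      -> [-120]
POP      -> []
PUSH -3  -> [-3]
DUP      -> [-3, -3]
PUSH -3  -> [-3, -3, -3]
STORE 2  -> [-3, -3]
MUL      -> [9]
POP      -> []
PUSH -4  -> [-4]
STORE 1  -> []
PUSH -54 -> [-54]
PUSH -7  -> [-54, -7]
PUSH 11  -> [-54, -7, 11]
STORE 2  -> [-54, -7]
PUSH 11  -> [-54, -7, 11]
ROT      -> [-7, 11, -54]
STORE 1  -> [-7, 11]
OVER     -> [-7, 11, -7]
MUL      -> [-7, -77]
POP      -> [-7]
PUSH 12  -> [-7, 12]
SUB      -> [-19]

-19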